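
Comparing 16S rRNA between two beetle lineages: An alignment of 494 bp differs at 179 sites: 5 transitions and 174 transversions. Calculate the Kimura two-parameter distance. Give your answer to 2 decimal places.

0.54

P = 5/494 ≈ 0.010121 and Q = 174/494 ≈ 0.352227.
Under the Kimura two-parameter model, d = −½ ln(1 − 2P − Q) − ¼ ln(1 − 2Q).
1 − 2P − Q = 0.627531, giving −½ ln(0.627531) = 0.232981.
1 − 2Q = 0.295546, giving −¼ ln(0.295546) = 0.304733.
d = 0.232981 + 0.304733 = 0.537714.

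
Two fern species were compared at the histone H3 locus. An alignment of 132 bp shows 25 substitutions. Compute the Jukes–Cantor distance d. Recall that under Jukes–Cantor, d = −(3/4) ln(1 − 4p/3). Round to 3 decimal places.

p = 25/132 ≈ 0.189394.
d = −(3/4) ln(1 − 4p/3) = −0.75 ln(1 − 0.252525) = −0.75 ln(0.747475)
  = −0.75 × (-0.291054) = 0.218291 substitutions/site.

0.218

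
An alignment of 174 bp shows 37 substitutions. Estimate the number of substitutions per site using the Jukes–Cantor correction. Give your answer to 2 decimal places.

p = 37/174 ≈ 0.212644.
d = −(3/4) ln(1 − 4p/3) = −0.75 ln(1 − 0.283525) = −0.75 ln(0.716475)
  = −0.75 × (-0.333412) = 0.250059 substitutions/site.

0.25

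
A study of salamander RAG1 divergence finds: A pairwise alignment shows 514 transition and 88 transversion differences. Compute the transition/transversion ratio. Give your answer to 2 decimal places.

R = 514/88 = 5.840909… ≈ 5.84 (to 2 d.p.).

5.84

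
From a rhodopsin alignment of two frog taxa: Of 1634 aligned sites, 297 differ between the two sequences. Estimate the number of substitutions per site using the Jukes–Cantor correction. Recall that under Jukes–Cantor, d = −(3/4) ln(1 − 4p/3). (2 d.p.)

p = 297/1634 ≈ 0.181763.
d = −(3/4) ln(1 − 4p/3) = −0.75 ln(1 − 0.242351) = −0.75 ln(0.757649)
  = −0.75 × (-0.277535) = 0.208151 substitutions/site.

0.21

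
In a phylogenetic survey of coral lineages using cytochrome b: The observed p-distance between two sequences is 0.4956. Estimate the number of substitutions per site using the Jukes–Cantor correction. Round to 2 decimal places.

d = −(3/4) ln(1 − 4p/3) = −0.75 ln(1 − 0.6608) = −0.75 ln(0.3392)
  = −0.75 × (-1.081165) = 0.810874 substitutions/site.

0.81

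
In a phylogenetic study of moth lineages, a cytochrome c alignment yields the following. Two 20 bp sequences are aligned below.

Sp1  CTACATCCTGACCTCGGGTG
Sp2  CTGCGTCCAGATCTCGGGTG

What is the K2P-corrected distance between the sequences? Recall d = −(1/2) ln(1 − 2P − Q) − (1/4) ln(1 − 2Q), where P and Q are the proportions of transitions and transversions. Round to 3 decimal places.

0.242

Of 20 sites, 3 differences are transitions and 1 are transversions, so P = 3/20 = 0.15 and Q = 1/20 = 0.05.
Under the Kimura two-parameter model, d = −½ ln(1 − 2P − Q) − ¼ ln(1 − 2Q).
1 − 2P − Q = 0.65, giving −½ ln(0.65) = 0.215391.
1 − 2Q = 0.9, giving −¼ ln(0.9) = 0.026340.
d = 0.215391 + 0.026340 = 0.241731.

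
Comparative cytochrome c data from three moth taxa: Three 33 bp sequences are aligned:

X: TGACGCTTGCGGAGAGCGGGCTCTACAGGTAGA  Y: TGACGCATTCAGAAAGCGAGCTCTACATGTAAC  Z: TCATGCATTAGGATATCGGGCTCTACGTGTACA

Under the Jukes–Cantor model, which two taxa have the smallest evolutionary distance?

X–Y: 8/33 differ, p = 0.242, d = 0.293.
X–Z: 10/33 differ, p = 0.303, d = 0.388.
Y–Z: 10/33 differ, p = 0.303, d = 0.388.
The smallest distance is between X and Y.

X and Y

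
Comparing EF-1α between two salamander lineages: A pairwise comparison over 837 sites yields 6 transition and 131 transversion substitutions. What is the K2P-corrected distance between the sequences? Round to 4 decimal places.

P = 6/837 ≈ 0.007168 and Q = 131/837 ≈ 0.156511.
Under the Kimura two-parameter model, d = −½ ln(1 − 2P − Q) − ¼ ln(1 − 2Q).
1 − 2P − Q = 0.829153, giving −½ ln(0.829153) = 0.093675.
1 − 2Q = 0.686978, giving −¼ ln(0.686978) = 0.093863.
d = 0.093675 + 0.093863 = 0.187538.

0.1875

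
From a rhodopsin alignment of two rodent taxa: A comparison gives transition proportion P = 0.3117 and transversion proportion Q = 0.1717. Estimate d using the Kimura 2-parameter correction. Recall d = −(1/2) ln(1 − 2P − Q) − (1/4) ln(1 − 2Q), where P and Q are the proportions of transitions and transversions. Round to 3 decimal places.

0.898

Under the Kimura two-parameter model, d = −½ ln(1 − 2P − Q) − ¼ ln(1 − 2Q).
1 − 2P − Q = 0.2049, giving −½ ln(0.2049) = 0.792617.
1 − 2Q = 0.6566, giving −¼ ln(0.6566) = 0.105170.
d = 0.792617 + 0.105170 = 0.897787.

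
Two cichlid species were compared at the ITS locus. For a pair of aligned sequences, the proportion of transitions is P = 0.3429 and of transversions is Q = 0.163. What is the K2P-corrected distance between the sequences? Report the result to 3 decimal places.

Under the Kimura two-parameter model, d = −½ ln(1 − 2P − Q) − ¼ ln(1 − 2Q).
1 − 2P − Q = 0.1512, giving −½ ln(0.1512) = 0.944576.
1 − 2Q = 0.674, giving −¼ ln(0.674) = 0.098631.
d = 0.944576 + 0.098631 = 1.043207.

1.043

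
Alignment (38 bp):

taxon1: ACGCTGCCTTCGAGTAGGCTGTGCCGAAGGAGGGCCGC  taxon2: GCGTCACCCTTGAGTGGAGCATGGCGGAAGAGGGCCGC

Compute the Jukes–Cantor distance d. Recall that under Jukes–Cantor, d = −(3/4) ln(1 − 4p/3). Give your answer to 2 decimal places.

The sequences differ at 14 of 38 sites, so p = 14/38 ≈ 0.368421.
d = −(3/4) ln(1 − 4p/3) = −0.75 ln(1 − 0.491228) = −0.75 ln(0.508772)
  = −0.75 × (-0.675755) = 0.506816 substitutions/site.

0.51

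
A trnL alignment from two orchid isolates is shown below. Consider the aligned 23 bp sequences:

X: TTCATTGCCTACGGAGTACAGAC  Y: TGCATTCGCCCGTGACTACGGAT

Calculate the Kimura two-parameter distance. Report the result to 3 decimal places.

Of 23 sites, 3 differences are transitions and 7 are transversions, so P = 3/23 ≈ 0.130435 and Q = 7/23 ≈ 0.304348.
Under the Kimura two-parameter model, d = −½ ln(1 − 2P − Q) − ¼ ln(1 − 2Q).
1 − 2P − Q = 0.434782, giving −½ ln(0.434782) = 0.416455.
1 − 2Q = 0.391304, giving −¼ ln(0.391304) = 0.234568.
d = 0.416455 + 0.234568 = 0.651023.

0.651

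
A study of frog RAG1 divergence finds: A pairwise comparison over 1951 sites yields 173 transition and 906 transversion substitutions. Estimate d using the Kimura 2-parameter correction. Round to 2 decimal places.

1.17

P = 173/1951 ≈ 0.088672 and Q = 906/1951 ≈ 0.464377.
Under the Kimura two-parameter model, d = −½ ln(1 − 2P − Q) − ¼ ln(1 − 2Q).
1 − 2P − Q = 0.358279, giving −½ ln(0.358279) = 0.513222.
1 − 2Q = 0.071246, giving −¼ ln(0.071246) = 0.660404.
d = 0.513222 + 0.660404 = 1.173626.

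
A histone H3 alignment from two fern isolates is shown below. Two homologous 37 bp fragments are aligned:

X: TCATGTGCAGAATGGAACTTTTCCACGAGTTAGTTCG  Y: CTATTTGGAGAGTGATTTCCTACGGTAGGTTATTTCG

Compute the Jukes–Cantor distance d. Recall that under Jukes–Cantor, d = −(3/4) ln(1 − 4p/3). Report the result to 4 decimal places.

The sequences differ at 18 of 37 sites, so p = 18/37 ≈ 0.486486.
d = −(3/4) ln(1 − 4p/3) = −0.75 ln(1 − 0.648648) = −0.75 ln(0.351352)
  = −0.75 × (-1.045967) = 0.784475 substitutions/site.

0.7845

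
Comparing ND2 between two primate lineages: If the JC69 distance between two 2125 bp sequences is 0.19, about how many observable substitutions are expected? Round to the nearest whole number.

357

Invert JC69: p = (3/4)(1 − e^(−4d/3)) = 0.75 × (1 − e^(-0.253333)) = 0.75 × (1 − 0.776209) = 0.167843.
Expected differing sites = pL ≈ 0.167843 × 2125 = 356.666375 ≈ 357.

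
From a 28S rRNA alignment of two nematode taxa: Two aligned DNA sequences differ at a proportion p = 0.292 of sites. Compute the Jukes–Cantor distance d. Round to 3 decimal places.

d = −(3/4) ln(1 − 4p/3) = −0.75 ln(1 − 0.389333) = −0.75 ln(0.610667)
  = −0.75 × (-0.493203) = 0.369902 substitutions/site.

0.370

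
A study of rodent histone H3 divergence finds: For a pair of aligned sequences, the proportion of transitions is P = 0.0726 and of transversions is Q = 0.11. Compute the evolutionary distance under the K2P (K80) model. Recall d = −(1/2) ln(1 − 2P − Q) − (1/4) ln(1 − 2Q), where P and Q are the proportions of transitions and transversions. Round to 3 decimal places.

0.209

Under the Kimura two-parameter model, d = −½ ln(1 − 2P − Q) − ¼ ln(1 − 2Q).
1 − 2P − Q = 0.7448, giving −½ ln(0.7448) = 0.147320.
1 − 2Q = 0.78, giving −¼ ln(0.78) = 0.062115.
d = 0.147320 + 0.062115 = 0.209435.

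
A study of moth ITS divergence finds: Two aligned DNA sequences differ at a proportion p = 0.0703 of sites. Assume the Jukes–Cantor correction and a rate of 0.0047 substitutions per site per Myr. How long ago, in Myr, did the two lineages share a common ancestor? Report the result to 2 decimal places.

7.85

d = −(3/4) ln(1 − 4p/3) = −0.75 ln(1 − 0.093733) = −0.75 ln(0.906267)
  = −0.75 × (-0.098421) = 0.073816 substitutions/site.
Under a molecular clock d = 2μt, so t = d/(2μ) = 0.073816 / (2 × 0.0047) = 7.85 Myr.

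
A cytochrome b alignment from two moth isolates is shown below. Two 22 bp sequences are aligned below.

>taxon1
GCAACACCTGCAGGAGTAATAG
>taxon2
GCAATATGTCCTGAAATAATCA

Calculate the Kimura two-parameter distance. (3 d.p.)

0.619

Of 22 sites, 5 differences are transitions and 4 are transversions, so P = 5/22 ≈ 0.227273 and Q = 4/22 ≈ 0.181818.
Under the Kimura two-parameter model, d = −½ ln(1 − 2P − Q) − ¼ ln(1 − 2Q).
1 − 2P − Q = 0.363636, giving −½ ln(0.363636) = 0.505801.
1 − 2Q = 0.636364, giving −¼ ln(0.636364) = 0.112996.
d = 0.505801 + 0.112996 = 0.618797.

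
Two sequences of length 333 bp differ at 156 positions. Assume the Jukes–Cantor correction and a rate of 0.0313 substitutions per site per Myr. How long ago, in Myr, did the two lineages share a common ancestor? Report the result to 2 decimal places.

11.74

p = 156/333 ≈ 0.468468.
d = −(3/4) ln(1 − 4p/3) = −0.75 ln(1 − 0.624624) = −0.75 ln(0.375376)
  = −0.75 × (-0.979827) = 0.734870 substitutions/site.
Under a molecular clock d = 2μt, so t = d/(2μ) = 0.734870 / (2 × 0.0313) = 11.74 Myr.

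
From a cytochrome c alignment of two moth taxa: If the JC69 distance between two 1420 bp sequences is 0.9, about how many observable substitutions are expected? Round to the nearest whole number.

Invert JC69: p = (3/4)(1 − e^(−4d/3)) = 0.75 × (1 − e^(-1.2)) = 0.75 × (1 − 0.301194) = 0.524105.
Expected differing sites = pL ≈ 0.524105 × 1420 = 744.2291 ≈ 744.

744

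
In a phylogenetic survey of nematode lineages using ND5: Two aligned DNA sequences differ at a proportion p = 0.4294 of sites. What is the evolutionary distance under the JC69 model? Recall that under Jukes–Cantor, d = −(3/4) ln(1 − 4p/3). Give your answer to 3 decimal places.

0.637

d = −(3/4) ln(1 − 4p/3) = −0.75 ln(1 − 0.572533) = −0.75 ln(0.427467)
  = −0.75 × (-0.849878) = 0.637409 substitutions/site.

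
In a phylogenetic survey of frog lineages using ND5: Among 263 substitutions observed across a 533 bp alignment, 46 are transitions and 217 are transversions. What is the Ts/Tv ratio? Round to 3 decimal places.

0.212

R = 46/217 = 0.211981… ≈ 0.212 (to 3 d.p.).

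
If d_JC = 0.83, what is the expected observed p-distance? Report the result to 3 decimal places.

p = (3/4)(1 − e^(−4d/3)) = 0.75 × (1 − e^(-1.106667)) = 0.75 × (1 − 0.330659) = 0.502006.

0.502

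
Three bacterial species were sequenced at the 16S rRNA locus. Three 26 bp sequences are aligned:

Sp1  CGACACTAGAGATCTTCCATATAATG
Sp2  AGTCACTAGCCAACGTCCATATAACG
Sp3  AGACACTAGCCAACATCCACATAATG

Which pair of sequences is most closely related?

Sp2 and Sp3

Sp1–Sp2: 7/26 differ, p = 0.269, d = 0.334.
Sp1–Sp3: 6/26 differ, p = 0.231, d = 0.276.
Sp2–Sp3: 4/26 differ, p = 0.154, d = 0.172.
The smallest distance is between Sp2 and Sp3.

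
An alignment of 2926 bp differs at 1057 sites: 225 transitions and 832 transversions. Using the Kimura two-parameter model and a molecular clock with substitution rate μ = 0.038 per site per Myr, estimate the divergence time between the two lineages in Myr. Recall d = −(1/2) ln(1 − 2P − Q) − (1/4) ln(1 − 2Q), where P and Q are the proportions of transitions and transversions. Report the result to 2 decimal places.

P = 225/2926 ≈ 0.076897 and Q = 832/2926 ≈ 0.284347.
Under the Kimura two-parameter model, d = −½ ln(1 − 2P − Q) − ¼ ln(1 − 2Q).
1 − 2P − Q = 0.561859, giving −½ ln(0.561859) = 0.288252.
1 − 2Q = 0.431306, giving −¼ ln(0.431306) = 0.210234.
d = 0.288252 + 0.210234 = 0.498486.
Under a molecular clock d = 2μt, so t = d/(2μ) = 0.498486 / (2 × 0.038) = 6.56 Myr.

6.56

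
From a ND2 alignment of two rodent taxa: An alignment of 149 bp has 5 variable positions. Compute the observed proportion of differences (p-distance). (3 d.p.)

0.034

p = 5/149 = 0.033557… ≈ 0.034 (to 3 d.p.).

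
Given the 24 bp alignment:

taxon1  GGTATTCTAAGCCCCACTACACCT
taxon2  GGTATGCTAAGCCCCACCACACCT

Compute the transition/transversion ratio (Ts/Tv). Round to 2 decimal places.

Transitions are A↔G and C↔T; transversions are all other mismatches.
Transitions: 1. Transversions: 1.
R = 1/1 = 1.00.

1.00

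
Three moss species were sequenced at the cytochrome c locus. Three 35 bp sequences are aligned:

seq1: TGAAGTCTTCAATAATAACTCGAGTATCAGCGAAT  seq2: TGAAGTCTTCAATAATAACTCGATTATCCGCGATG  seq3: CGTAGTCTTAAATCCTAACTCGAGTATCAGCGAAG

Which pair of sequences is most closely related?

seq1–seq2: 4/35 differ, p = 0.114, d = 0.124.
seq1–seq3: 6/35 differ, p = 0.171, d = 0.195.
seq2–seq3: 8/35 differ, p = 0.229, d = 0.273.
The smallest distance is between seq1 and seq2.

seq1 and seq2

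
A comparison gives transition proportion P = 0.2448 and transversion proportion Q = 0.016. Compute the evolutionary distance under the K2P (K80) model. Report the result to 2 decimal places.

0.36

Under the Kimura two-parameter model, d = −½ ln(1 − 2P − Q) − ¼ ln(1 − 2Q).
1 − 2P − Q = 0.4944, giving −½ ln(0.4944) = 0.352205.
1 − 2Q = 0.968, giving −¼ ln(0.968) = 0.008131.
d = 0.352205 + 0.008131 = 0.360336.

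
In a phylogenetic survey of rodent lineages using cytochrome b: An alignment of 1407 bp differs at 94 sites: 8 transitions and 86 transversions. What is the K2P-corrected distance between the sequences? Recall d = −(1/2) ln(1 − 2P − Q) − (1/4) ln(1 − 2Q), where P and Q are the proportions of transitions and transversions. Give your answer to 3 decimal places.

0.070

P = 8/1407 ≈ 0.005686 and Q = 86/1407 ≈ 0.061123.
Under the Kimura two-parameter model, d = −½ ln(1 − 2P − Q) − ¼ ln(1 − 2Q).
1 − 2P − Q = 0.927505, giving −½ ln(0.927505) = 0.037629.
1 − 2Q = 0.877754, giving −¼ ln(0.877754) = 0.032597.
d = 0.037629 + 0.032597 = 0.070226.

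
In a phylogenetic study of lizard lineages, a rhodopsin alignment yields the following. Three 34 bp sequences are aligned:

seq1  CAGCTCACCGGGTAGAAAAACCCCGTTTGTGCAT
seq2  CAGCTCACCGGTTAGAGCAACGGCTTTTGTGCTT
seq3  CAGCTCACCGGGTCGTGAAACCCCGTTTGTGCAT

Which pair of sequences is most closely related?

seq1–seq2: 7/34 differ, p = 0.206, d = 0.241.
seq1–seq3: 3/34 differ, p = 0.088, d = 0.094.
seq2–seq3: 8/34 differ, p = 0.235, d = 0.282.
The smallest distance is between seq1 and seq3.

seq1 and seq3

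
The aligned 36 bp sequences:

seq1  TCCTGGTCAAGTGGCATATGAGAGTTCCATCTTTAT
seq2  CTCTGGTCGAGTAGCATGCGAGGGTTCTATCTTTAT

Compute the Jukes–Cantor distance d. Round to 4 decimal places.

0.2635

The sequences differ at 8 of 36 sites (1, 2, 9, 13, 18, 19, 23, 28), so p = 8/36 ≈ 0.222222.
d = −(3/4) ln(1 − 4p/3) = −0.75 ln(1 − 0.296296) = −0.75 ln(0.703704)
  = −0.75 × (-0.351397) = 0.263548 substitutions/site.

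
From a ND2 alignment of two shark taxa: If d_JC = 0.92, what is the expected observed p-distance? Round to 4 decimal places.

0.5300

p = (3/4)(1 − e^(−4d/3)) = 0.75 × (1 − e^(-1.226667)) = 0.75 × (1 − 0.293268) = 0.530049.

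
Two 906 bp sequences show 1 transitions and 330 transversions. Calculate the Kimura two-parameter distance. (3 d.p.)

P = 1/906 ≈ 0.001104 and Q = 330/906 ≈ 0.364238.
Under the Kimura two-parameter model, d = −½ ln(1 − 2P − Q) − ¼ ln(1 − 2Q).
1 − 2P − Q = 0.633554, giving −½ ln(0.633554) = 0.228205.
1 − 2Q = 0.271524, giving −¼ ln(0.271524) = 0.325926.
d = 0.228205 + 0.325926 = 0.554131.

0.554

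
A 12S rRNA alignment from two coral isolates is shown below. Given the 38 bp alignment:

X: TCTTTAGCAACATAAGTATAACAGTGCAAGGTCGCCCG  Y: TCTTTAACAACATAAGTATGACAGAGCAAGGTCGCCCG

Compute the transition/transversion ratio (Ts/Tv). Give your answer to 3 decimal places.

Transitions are A↔G and C↔T; transversions are all other mismatches.
Transitions: 2. Transversions: 1.
R = 2/1 = 2.000.

2.000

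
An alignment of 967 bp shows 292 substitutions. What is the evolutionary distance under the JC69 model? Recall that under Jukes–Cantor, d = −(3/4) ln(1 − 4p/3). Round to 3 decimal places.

0.386

p = 292/967 ≈ 0.301965.
d = −(3/4) ln(1 − 4p/3) = −0.75 ln(1 − 0.40262) = −0.75 ln(0.59738)
  = −0.75 × (-0.515202) = 0.386402 substitutions/site.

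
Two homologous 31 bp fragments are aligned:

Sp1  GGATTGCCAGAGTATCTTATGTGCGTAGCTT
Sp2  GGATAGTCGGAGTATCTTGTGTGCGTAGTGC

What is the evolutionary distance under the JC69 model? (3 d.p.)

The sequences differ at 7 of 31 sites (5, 7, 9, 19, 29, 30, 31), so p = 7/31 ≈ 0.225806.
d = −(3/4) ln(1 − 4p/3) = −0.75 ln(1 − 0.301075) = −0.75 ln(0.698925)
  = −0.75 × (-0.358212) = 0.268659 substitutions/site.

0.269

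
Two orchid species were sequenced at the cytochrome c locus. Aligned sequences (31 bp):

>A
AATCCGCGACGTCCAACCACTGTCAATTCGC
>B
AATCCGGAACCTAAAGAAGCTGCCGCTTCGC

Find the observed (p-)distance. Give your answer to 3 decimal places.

0.387

The sequences differ at 12 of 31 positions.
p = 12/31 = 0.387096… ≈ 0.387 (to 3 d.p.).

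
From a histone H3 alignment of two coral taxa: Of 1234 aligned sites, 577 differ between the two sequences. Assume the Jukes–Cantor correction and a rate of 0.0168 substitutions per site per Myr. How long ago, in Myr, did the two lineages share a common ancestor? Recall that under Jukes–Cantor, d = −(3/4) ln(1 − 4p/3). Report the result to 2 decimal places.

21.80

p = 577/1234 ≈ 0.467585.
d = −(3/4) ln(1 − 4p/3) = −0.75 ln(1 − 0.623447) = −0.75 ln(0.376553)
  = −0.75 × (-0.976696) = 0.732522 substitutions/site.
Under a molecular clock d = 2μt, so t = d/(2μ) = 0.732522 / (2 × 0.0168) = 21.80 Myr.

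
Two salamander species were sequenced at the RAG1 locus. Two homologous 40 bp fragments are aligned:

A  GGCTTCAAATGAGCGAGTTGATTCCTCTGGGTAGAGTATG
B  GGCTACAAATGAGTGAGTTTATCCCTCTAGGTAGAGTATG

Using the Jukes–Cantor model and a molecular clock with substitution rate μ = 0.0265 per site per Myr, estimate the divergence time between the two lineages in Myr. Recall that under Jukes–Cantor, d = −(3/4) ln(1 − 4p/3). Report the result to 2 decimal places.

2.58

The sequences differ at 5 of 40 sites (5, 14, 20, 23, 29), so p = 5/40 = 0.125.
d = −(3/4) ln(1 − 4p/3) = −0.75 ln(1 − 0.166667) = −0.75 ln(0.833333)
  = −0.75 × (-0.182322) = 0.136742 substitutions/site.
Under a molecular clock d = 2μt, so t = d/(2μ) = 0.136742 / (2 × 0.0265) = 2.58 Myr.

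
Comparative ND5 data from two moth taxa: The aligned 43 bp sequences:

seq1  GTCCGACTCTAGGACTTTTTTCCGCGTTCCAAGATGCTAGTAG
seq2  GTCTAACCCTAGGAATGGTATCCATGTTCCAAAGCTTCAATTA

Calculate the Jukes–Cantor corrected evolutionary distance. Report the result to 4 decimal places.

0.6126

The sequences differ at 18 of 43 sites, so p = 18/43 ≈ 0.418605.
d = −(3/4) ln(1 − 4p/3) = −0.75 ln(1 − 0.55814) = −0.75 ln(0.44186)
  = −0.75 × (-0.816762) = 0.612572 substitutions/site.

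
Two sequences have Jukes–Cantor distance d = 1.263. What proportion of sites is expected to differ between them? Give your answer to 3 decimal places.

p = (3/4)(1 − e^(−4d/3)) = 0.75 × (1 − e^(-1.684)) = 0.75 × (1 − 0.185630) = 0.610778.

0.611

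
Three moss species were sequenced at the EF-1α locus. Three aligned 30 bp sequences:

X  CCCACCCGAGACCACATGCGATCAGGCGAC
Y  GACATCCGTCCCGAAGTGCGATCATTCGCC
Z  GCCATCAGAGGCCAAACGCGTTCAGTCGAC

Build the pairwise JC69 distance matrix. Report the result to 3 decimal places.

d(X,Y) = 0.572, d(X,Z) = 0.330, d(Y,Z) = 0.503

X–Y: 12/30 sites differ → p = 0.4, d = −0.75 ln(1 − 0.533333) = 0.571605 ≈ 0.572.
X–Z: 8/30 sites differ → p ≈ 0.266667, d = −0.75 ln(1 − 0.355556) = 0.329526 ≈ 0.330.
Y–Z: 11/30 sites differ → p ≈ 0.366667, d = −0.75 ln(1 − 0.488889) = 0.503376 ≈ 0.503.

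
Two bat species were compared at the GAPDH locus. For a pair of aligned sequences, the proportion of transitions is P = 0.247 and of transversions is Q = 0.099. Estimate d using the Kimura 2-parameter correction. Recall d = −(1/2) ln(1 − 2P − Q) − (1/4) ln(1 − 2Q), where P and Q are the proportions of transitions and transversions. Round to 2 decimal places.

Under the Kimura two-parameter model, d = −½ ln(1 − 2P − Q) − ¼ ln(1 − 2Q).
1 − 2P − Q = 0.407, giving −½ ln(0.407) = 0.449471.
1 − 2Q = 0.802, giving −¼ ln(0.802) = 0.055162.
d = 0.449471 + 0.055162 = 0.504633.

0.50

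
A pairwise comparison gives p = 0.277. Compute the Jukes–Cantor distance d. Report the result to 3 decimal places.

0.346

d = −(3/4) ln(1 − 4p/3) = −0.75 ln(1 − 0.369333) = −0.75 ln(0.630667)
  = −0.75 × (-0.460977) = 0.345733 substitutions/site.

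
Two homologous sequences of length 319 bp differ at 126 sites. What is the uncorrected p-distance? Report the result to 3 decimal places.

p = 126/319 = 0.394984… ≈ 0.395 (to 3 d.p.).

0.395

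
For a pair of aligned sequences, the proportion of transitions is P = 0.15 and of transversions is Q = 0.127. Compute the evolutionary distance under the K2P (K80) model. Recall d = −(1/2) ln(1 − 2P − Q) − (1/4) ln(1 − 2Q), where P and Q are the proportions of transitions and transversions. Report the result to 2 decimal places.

Under the Kimura two-parameter model, d = −½ ln(1 − 2P − Q) − ¼ ln(1 − 2Q).
1 − 2P − Q = 0.573, giving −½ ln(0.573) = 0.278435.
1 − 2Q = 0.746, giving −¼ ln(0.746) = 0.073257.
d = 0.278435 + 0.073257 = 0.351692.

0.35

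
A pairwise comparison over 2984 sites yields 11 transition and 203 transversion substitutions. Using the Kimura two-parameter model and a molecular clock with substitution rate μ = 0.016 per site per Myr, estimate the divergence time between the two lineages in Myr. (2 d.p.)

2.37

P = 11/2984 ≈ 0.003686 and Q = 203/2984 ≈ 0.068029.
Under the Kimura two-parameter model, d = −½ ln(1 − 2P − Q) − ¼ ln(1 − 2Q).
1 − 2P − Q = 0.924599, giving −½ ln(0.924599) = 0.039198.
1 − 2Q = 0.863942, giving −¼ ln(0.863942) = 0.036562.
d = 0.039198 + 0.036562 = 0.075760.
Under a molecular clock d = 2μt, so t = d/(2μ) = 0.075760 / (2 × 0.016) = 2.37 Myr.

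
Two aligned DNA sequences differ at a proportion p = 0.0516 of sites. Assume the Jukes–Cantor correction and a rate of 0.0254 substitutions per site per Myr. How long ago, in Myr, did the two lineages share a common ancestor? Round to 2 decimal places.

1.05

d = −(3/4) ln(1 − 4p/3) = −0.75 ln(1 − 0.0688) = −0.75 ln(0.9312)
  = −0.75 × (-0.071281) = 0.053461 substitutions/site.
Under a molecular clock d = 2μt, so t = d/(2μ) = 0.053461 / (2 × 0.0254) = 1.05 Myr.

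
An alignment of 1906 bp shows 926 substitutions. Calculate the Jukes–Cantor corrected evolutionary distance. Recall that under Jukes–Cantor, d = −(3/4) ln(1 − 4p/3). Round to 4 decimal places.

p = 926/1906 ≈ 0.485834.
d = −(3/4) ln(1 − 4p/3) = −0.75 ln(1 − 0.647779) = −0.75 ln(0.352221)
  = −0.75 × (-1.043496) = 0.782622 substitutions/site.

0.7826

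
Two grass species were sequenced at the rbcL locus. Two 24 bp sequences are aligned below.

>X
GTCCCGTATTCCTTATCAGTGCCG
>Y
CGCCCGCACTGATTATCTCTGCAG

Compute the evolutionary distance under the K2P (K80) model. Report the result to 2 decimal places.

Of 24 sites, 2 differences are transitions and 7 are transversions, so P = 2/24 ≈ 0.083333 and Q = 7/24 ≈ 0.291667.
Under the Kimura two-parameter model, d = −½ ln(1 − 2P − Q) − ¼ ln(1 − 2Q).
1 − 2P − Q = 0.541667, giving −½ ln(0.541667) = 0.306552.
1 − 2Q = 0.416666, giving −¼ ln(0.416666) = 0.218868.
d = 0.306552 + 0.218868 = 0.525420.

0.53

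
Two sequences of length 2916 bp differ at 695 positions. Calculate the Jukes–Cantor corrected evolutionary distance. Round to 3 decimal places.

0.287

p = 695/2916 ≈ 0.23834.
d = −(3/4) ln(1 − 4p/3) = −0.75 ln(1 − 0.317787) = −0.75 ln(0.682213)
  = −0.75 × (-0.382413) = 0.286810 substitutions/site.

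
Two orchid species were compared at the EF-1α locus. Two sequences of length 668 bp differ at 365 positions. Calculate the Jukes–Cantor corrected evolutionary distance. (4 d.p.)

p = 365/668 ≈ 0.546407.
d = −(3/4) ln(1 − 4p/3) = −0.75 ln(1 − 0.728543) = −0.75 ln(0.271457)
  = −0.75 × (-1.303952) = 0.977964 substitutions/site.

0.9780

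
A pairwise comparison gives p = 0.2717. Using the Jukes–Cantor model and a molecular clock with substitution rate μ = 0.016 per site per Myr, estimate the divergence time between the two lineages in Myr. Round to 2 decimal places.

10.54

d = −(3/4) ln(1 − 4p/3) = −0.75 ln(1 − 0.362267) = −0.75 ln(0.637733)
  = −0.75 × (-0.449836) = 0.337377 substitutions/site.
Under a molecular clock d = 2μt, so t = d/(2μ) = 0.337377 / (2 × 0.016) = 10.54 Myr.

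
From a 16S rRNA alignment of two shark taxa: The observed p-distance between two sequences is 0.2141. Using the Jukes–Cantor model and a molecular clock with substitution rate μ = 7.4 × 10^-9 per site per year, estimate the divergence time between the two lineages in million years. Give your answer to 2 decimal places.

17.03

d = −(3/4) ln(1 − 4p/3) = −0.75 ln(1 − 0.285467) = −0.75 ln(0.714533)
  = −0.75 × (-0.336126) = 0.252095 substitutions/site.
Under a molecular clock d = 2μt, so t = d/(2μ) = 0.252095 / (2 × 7.4 × 10^-9) = 17.03 million years.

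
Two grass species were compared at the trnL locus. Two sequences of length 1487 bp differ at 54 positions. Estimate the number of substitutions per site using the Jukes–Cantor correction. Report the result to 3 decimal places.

0.037

p = 54/1487 ≈ 0.036315.
d = −(3/4) ln(1 − 4p/3) = −0.75 ln(1 − 0.04842) = −0.75 ln(0.95158)
  = −0.75 × (-0.049632) = 0.037224 substitutions/site.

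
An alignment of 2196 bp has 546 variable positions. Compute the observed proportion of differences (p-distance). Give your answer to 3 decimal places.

0.249

p = 546/2196 = 0.248633… ≈ 0.249 (to 3 d.p.).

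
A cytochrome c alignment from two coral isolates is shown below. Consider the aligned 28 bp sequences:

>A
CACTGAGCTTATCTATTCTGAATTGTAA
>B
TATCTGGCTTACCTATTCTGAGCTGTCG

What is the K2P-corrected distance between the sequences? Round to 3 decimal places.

Of 28 sites, 8 differences are transitions and 2 are transversions, so P = 8/28 ≈ 0.285714 and Q = 2/28 ≈ 0.071429.
Under the Kimura two-parameter model, d = −½ ln(1 − 2P − Q) − ¼ ln(1 − 2Q).
1 − 2P − Q = 0.357143, giving −½ ln(0.357143) = 0.514810.
1 − 2Q = 0.857142, giving −¼ ln(0.857142) = 0.038538.
d = 0.514810 + 0.038538 = 0.553348.

0.553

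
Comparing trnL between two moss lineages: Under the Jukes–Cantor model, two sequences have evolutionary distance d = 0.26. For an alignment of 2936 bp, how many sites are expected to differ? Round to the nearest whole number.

645

Invert JC69: p = (3/4)(1 − e^(−4d/3)) = 0.75 × (1 − e^(-0.346667)) = 0.75 × (1 − 0.707041) = 0.219719.
Expected differing sites = pL ≈ 0.219719 × 2936 = 645.094984 ≈ 645.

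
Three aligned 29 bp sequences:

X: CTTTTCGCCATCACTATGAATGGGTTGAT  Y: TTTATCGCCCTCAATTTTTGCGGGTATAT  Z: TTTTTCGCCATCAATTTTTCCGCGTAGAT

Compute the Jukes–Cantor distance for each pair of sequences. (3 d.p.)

X–Y: 11/29 sites differ → p ≈ 0.37931, d = −0.75 ln(1 − 0.505747) = 0.528531 ≈ 0.529.
X–Z: 9/29 sites differ → p ≈ 0.310345, d = −0.75 ln(1 − 0.413793) = 0.400562 ≈ 0.401.
Y–Z: 5/29 sites differ → p ≈ 0.172414, d = −0.75 ln(1 − 0.229885) = 0.195912 ≈ 0.196.

d(X,Y) = 0.529, d(X,Z) = 0.401, d(Y,Z) = 0.196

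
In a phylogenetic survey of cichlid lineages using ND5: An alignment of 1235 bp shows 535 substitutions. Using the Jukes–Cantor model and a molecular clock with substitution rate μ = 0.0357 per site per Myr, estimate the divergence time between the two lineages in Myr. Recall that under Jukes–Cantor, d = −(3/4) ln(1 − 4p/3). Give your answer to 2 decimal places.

p = 535/1235 ≈ 0.433198.
d = −(3/4) ln(1 − 4p/3) = −0.75 ln(1 − 0.577597) = −0.75 ln(0.422403)
  = −0.75 × (-0.861795) = 0.646346 substitutions/site.
Under a molecular clock d = 2μt, so t = d/(2μ) = 0.646346 / (2 × 0.0357) = 9.05 Myr.

9.05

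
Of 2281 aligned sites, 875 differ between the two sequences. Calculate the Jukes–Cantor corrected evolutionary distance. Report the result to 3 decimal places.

p = 875/2281 ≈ 0.383604.
d = −(3/4) ln(1 − 4p/3) = −0.75 ln(1 − 0.511472) = −0.75 ln(0.488528)
  = −0.75 × (-0.716358) = 0.537269 substitutions/site.

0.537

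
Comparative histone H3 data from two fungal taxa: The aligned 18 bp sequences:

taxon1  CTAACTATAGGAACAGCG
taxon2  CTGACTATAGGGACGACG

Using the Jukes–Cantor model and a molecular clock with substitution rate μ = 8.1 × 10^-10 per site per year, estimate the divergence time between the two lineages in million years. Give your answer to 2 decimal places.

The sequences differ at 4 of 18 sites (3, 12, 15, 16), so p = 4/18 ≈ 0.222222.
d = −(3/4) ln(1 − 4p/3) = −0.75 ln(1 − 0.296296) = −0.75 ln(0.703704)
  = −0.75 × (-0.351397) = 0.263548 substitutions/site.
Under a molecular clock d = 2μt, so t = d/(2μ) = 0.263548 / (2 × 8.1 × 10^-10) = 162.68 million years.

162.68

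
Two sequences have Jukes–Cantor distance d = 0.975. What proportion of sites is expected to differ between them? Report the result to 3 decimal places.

0.546

p = (3/4)(1 − e^(−4d/3)) = 0.75 × (1 − e^(-1.3)) = 0.75 × (1 − 0.272532) = 0.545601.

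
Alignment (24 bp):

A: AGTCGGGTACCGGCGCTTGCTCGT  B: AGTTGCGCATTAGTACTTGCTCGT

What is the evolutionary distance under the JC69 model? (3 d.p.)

0.441

The sequences differ at 8 of 24 sites (4, 6, 8, 10, 11, 12, 14, 15), so p = 8/24 ≈ 0.333333.
d = −(3/4) ln(1 − 4p/3) = −0.75 ln(1 − 0.444444) = −0.75 ln(0.555556)
  = −0.75 × (-0.587786) = 0.440840 substitutions/site.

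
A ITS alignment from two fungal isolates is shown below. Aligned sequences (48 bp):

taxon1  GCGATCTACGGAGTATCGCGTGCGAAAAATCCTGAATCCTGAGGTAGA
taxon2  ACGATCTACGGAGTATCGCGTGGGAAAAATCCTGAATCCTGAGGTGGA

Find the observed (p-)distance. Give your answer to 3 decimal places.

0.063

The sequences differ at 3 of 48 positions (sites 1, 23, 46).
p = 3/48 = 0.0625 ≈ 0.063 (to 3 d.p.).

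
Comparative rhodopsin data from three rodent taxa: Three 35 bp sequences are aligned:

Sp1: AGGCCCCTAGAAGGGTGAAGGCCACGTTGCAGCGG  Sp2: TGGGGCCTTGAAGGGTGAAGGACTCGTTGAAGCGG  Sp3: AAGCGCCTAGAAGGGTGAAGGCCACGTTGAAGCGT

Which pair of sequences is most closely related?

Sp1 and Sp3

Sp1–Sp2: 7/35 differ, p = 0.200, d = 0.233.
Sp1–Sp3: 4/35 differ, p = 0.114, d = 0.124.
Sp2–Sp3: 7/35 differ, p = 0.200, d = 0.233.
The smallest distance is between Sp1 and Sp3.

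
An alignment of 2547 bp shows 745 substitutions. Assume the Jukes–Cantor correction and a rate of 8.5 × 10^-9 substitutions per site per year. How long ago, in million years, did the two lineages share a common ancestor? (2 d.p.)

21.81

p = 745/2547 ≈ 0.292501.
d = −(3/4) ln(1 − 4p/3) = −0.75 ln(1 − 0.390001) = −0.75 ln(0.609999)
  = −0.75 × (-0.494298) = 0.370724 substitutions/site.
Under a molecular clock d = 2μt, so t = d/(2μ) = 0.370724 / (2 × 8.5 × 10^-9) = 21.81 million years.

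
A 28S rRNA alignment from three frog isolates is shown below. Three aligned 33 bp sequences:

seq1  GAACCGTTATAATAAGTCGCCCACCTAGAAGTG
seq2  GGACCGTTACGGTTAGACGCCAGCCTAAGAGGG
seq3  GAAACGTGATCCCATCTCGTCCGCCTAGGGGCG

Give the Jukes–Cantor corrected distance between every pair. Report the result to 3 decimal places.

d(seq1,seq2) = 0.441, d(seq1,seq3) = 0.497, d(seq2,seq3) = 0.780

seq1–seq2: 11/33 sites differ → p ≈ 0.333333, d = −0.75 ln(1 − 0.444444) = 0.440839 ≈ 0.441.
seq1–seq3: 12/33 sites differ → p ≈ 0.363636, d = −0.75 ln(1 − 0.484848) = 0.497470 ≈ 0.497.
seq2–seq3: 16/33 sites differ → p ≈ 0.484848, d = −0.75 ln(1 − 0.646464) = 0.779827 ≈ 0.780.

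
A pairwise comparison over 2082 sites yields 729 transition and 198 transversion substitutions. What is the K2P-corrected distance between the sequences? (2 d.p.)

P = 729/2082 ≈ 0.350144 and Q = 198/2082 ≈ 0.095101.
Under the Kimura two-parameter model, d = −½ ln(1 − 2P − Q) − ¼ ln(1 − 2Q).
1 − 2P − Q = 0.204611, giving −½ ln(0.204611) = 0.793322.
1 − 2Q = 0.809798, giving −¼ ln(0.809798) = 0.052743.
d = 0.793322 + 0.052743 = 0.846065.

0.85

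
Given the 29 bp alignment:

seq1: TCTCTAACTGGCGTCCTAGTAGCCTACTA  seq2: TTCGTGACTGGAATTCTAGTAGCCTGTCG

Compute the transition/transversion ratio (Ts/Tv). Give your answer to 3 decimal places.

4.500

Transitions are A↔G and C↔T; transversions are all other mismatches.
Transitions: 9. Transversions: 2.
R = 9/2 = 4.500.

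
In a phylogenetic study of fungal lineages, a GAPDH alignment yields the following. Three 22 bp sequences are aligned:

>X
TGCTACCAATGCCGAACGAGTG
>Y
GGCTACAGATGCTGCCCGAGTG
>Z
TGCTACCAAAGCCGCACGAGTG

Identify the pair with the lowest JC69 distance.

X–Y: 6/22 differ, p = 0.273, d = 0.339.
X–Z: 2/22 differ, p = 0.091, d = 0.097.
Y–Z: 6/22 differ, p = 0.273, d = 0.339.
The smallest distance is between X and Z.

X and Z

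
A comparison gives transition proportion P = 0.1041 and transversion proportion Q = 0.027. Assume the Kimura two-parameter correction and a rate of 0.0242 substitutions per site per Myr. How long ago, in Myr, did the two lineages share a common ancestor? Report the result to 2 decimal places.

3.06

Under the Kimura two-parameter model, d = −½ ln(1 − 2P − Q) − ¼ ln(1 − 2Q).
1 − 2P − Q = 0.7648, giving −½ ln(0.7648) = 0.134070.
1 − 2Q = 0.946, giving −¼ ln(0.946) = 0.013878.
d = 0.134070 + 0.013878 = 0.147948.
Under a molecular clock d = 2μt, so t = d/(2μ) = 0.147948 / (2 × 0.0242) = 3.06 Myr.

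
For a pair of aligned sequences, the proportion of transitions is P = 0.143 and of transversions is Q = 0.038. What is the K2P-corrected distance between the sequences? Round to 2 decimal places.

Under the Kimura two-parameter model, d = −½ ln(1 − 2P − Q) − ¼ ln(1 − 2Q).
1 − 2P − Q = 0.676, giving −½ ln(0.676) = 0.195781.
1 − 2Q = 0.924, giving −¼ ln(0.924) = 0.019761.
d = 0.195781 + 0.019761 = 0.215542.

0.22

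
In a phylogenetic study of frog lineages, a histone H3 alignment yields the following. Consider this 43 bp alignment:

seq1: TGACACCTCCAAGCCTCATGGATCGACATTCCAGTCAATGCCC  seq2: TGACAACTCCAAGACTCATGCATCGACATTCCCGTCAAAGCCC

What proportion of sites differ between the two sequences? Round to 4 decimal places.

The sequences differ at 5 of 43 positions (sites 6, 14, 21, 33, 39).
p = 5/43 = 0.116279… ≈ 0.1163 (to 4 d.p.).

0.1163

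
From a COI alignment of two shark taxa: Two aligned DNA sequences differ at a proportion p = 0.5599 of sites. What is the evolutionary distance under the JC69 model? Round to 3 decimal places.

d = −(3/4) ln(1 − 4p/3) = −0.75 ln(1 − 0.746533) = −0.75 ln(0.253467)
  = −0.75 × (-1.372522) = 1.029392 substitutions/site.

1.029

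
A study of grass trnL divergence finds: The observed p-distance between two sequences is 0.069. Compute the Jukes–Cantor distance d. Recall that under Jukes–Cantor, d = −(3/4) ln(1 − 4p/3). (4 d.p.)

0.0724

d = −(3/4) ln(1 − 4p/3) = −0.75 ln(1 − 0.092) = −0.75 ln(0.908)
  = −0.75 × (-0.096511) = 0.072383 substitutions/site.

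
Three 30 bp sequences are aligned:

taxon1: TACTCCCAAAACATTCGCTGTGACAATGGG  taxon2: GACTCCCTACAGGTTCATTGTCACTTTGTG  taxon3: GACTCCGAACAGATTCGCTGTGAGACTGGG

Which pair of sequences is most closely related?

taxon1 and taxon3

taxon1–taxon2: 11/30 differ, p = 0.367, d = 0.503.
taxon1–taxon3: 6/30 differ, p = 0.200, d = 0.233.
taxon2–taxon3: 10/30 differ, p = 0.333, d = 0.441.
The smallest distance is between taxon1 and taxon3.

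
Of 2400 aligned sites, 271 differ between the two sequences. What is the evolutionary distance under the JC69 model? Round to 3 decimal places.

0.122

p = 271/2400 ≈ 0.112917.
d = −(3/4) ln(1 − 4p/3) = −0.75 ln(1 − 0.150556) = −0.75 ln(0.849444)
  = −0.75 × (-0.163173) = 0.122380 substitutions/site.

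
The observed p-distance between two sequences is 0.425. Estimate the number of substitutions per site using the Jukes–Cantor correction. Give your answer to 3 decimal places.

0.627

d = −(3/4) ln(1 − 4p/3) = −0.75 ln(1 − 0.566667) = −0.75 ln(0.433333)
  = −0.75 × (-0.836249) = 0.627187 substitutions/site.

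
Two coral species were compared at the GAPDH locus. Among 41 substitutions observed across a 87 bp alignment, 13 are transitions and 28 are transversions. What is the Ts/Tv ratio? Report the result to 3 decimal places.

R = 13/28 = 0.464285… ≈ 0.464 (to 3 d.p.).

0.464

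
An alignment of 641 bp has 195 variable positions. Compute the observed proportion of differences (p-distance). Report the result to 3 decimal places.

p = 195/641 = 0.304212… ≈ 0.304 (to 3 d.p.).

0.304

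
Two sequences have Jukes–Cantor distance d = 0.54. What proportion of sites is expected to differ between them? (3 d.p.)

0.385

p = (3/4)(1 − e^(−4d/3)) = 0.75 × (1 − e^(-0.72)) = 0.75 × (1 − 0.486752) = 0.384936.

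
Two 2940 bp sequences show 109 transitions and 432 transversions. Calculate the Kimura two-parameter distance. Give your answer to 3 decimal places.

P = 109/2940 ≈ 0.037075 and Q = 432/2940 ≈ 0.146939.
Under the Kimura two-parameter model, d = −½ ln(1 − 2P − Q) − ¼ ln(1 − 2Q).
1 − 2P − Q = 0.778911, giving −½ ln(0.778911) = 0.124929.
1 − 2Q = 0.706122, giving −¼ ln(0.706122) = 0.086992.
d = 0.124929 + 0.086992 = 0.211921.

0.212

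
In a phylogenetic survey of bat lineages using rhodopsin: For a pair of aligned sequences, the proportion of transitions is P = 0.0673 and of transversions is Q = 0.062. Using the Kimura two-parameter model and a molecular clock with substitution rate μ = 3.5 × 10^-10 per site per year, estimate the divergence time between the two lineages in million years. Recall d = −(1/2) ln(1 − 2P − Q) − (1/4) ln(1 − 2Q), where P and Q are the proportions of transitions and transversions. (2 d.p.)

203.64

Under the Kimura two-parameter model, d = −½ ln(1 − 2P − Q) − ¼ ln(1 − 2Q).
1 − 2P − Q = 0.8034, giving −½ ln(0.8034) = 0.109451.
1 − 2Q = 0.876, giving −¼ ln(0.876) = 0.033097.
d = 0.109451 + 0.033097 = 0.142548.
Under a molecular clock d = 2μt, so t = d/(2μ) = 0.142548 / (2 × 3.5 × 10^-10) = 203.64 million years.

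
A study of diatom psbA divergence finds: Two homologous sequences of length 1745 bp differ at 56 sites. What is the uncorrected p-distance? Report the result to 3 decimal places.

p = 56/1745 = 0.032091… ≈ 0.032 (to 3 d.p.).

0.032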